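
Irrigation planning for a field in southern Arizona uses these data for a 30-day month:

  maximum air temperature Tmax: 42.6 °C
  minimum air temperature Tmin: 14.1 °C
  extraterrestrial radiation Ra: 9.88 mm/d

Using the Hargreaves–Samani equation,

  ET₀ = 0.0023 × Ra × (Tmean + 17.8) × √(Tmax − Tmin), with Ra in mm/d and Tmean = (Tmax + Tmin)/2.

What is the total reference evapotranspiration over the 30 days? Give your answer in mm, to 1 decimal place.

168.0 mm

Tmean = (42.6 + 14.1)/2 = 28.35 °C
ET₀ = 0.0023 × 9.88 × (28.35 + 17.8) × √28.5 = 0.0023 × 9.88 × 46.15 × 5.3385 = 5.5986 mm/d
Over 30 days: 5.5986 × 30 = 167.958 mm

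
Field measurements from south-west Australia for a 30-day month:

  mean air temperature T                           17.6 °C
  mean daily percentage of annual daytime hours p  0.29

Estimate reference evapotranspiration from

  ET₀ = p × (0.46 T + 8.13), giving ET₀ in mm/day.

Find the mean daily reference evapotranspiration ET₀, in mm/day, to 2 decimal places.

4.71 mm/day

ET₀ = 0.29 × (0.46 × 17.6 + 8.13) = 0.29 × 16.226 = 4.7055 mm/d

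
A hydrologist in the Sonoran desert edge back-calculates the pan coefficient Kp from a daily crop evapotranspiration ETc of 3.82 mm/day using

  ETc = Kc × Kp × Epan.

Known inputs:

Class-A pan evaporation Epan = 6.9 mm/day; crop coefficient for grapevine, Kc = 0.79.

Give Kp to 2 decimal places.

0.70

ETc = Kc × Kp × Epan  ⇒  Kp = ETc / (Kc × Epan)
Kp = 3.82 / (0.79 × 6.9) = 3.82 / 5.451 = 0.7008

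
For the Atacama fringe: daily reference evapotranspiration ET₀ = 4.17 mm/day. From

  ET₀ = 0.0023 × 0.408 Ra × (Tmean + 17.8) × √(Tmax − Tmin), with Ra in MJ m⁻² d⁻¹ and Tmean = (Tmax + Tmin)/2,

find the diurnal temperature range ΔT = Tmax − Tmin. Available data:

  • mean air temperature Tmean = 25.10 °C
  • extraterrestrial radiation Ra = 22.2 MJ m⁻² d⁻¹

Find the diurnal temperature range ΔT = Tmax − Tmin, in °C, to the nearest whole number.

√ΔT = ET₀ / [0.0023 × 0.408 × Ra × (Tmean+17.8)] = 4.17 / (0.0023 × 9.0576 × 42.90) = 4.6659
ΔT = 4.6659² = 21.771 °C

22 °C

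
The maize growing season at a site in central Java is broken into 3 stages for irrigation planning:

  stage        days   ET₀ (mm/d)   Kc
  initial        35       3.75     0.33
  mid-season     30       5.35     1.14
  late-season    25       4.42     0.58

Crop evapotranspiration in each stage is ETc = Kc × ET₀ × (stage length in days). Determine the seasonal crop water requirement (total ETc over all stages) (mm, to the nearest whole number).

290 mm

initial: 0.33 × 3.75 × 35 = 43.31 mm
mid-season: 1.14 × 5.35 × 30 = 182.97 mm
late-season: 0.58 × 4.42 × 25 = 64.09 mm
Seasonal total = 290.37 mm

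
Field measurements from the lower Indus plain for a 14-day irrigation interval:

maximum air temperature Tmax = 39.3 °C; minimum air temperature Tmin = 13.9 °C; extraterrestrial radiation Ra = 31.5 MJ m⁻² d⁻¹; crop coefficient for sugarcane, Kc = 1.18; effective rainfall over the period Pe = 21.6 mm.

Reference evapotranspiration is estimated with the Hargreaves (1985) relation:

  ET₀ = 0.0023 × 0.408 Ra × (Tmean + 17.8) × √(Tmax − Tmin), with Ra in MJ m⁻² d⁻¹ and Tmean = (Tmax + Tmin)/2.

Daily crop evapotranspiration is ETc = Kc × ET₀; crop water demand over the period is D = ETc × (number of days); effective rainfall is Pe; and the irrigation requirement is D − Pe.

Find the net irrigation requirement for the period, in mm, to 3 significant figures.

Tmean = (39.3 + 13.9)/2 = 26.60 °C
0.408 Ra = 0.408 × 31.5 = 12.8520 mm/d equivalent
ET₀ = 0.0023 × 12.8520 × (26.60 + 17.8) × √25.4 = 0.0023 × 12.8520 × 44.40 × 5.0398 = 6.6145 mm/d
ETc = Kc × ET₀ = 1.18 × 6.6145 = 7.8051 mm/d
Crop demand D = ETc × 14 d = 7.8051 × 14 = 109.271 mm
D − Pe = 109.271 − 21.6 = 87.671 mm

87.7 mm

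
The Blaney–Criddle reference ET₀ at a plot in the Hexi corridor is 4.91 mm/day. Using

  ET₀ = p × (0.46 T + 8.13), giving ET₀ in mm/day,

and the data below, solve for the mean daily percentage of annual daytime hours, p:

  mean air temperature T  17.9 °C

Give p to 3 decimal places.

p = ET₀ / (0.46 T + 8.13) = 4.91 / (0.46 × 17.9 + 8.13) = 4.91 / 16.364 = 0.3000

0.300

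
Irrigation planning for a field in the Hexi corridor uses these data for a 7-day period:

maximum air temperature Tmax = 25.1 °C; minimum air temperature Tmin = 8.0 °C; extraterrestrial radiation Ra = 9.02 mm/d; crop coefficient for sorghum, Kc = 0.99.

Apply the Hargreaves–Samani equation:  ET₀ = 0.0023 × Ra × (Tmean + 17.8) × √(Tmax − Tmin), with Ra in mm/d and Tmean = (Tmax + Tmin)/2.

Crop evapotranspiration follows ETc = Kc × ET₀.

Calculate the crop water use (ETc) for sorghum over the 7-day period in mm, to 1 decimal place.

Tmean = (25.1 + 8.0)/2 = 16.55 °C
ET₀ = 0.0023 × 9.02 × (16.55 + 17.8) × √17.1 = 0.0023 × 9.02 × 34.35 × 4.1352 = 2.9468 mm/d
ETc = Kc × ET₀ = 0.99 × 2.9468 = 2.9173 mm/d
Over 7 days: 2.9173 × 7 = 20.421 mm

20.4 mm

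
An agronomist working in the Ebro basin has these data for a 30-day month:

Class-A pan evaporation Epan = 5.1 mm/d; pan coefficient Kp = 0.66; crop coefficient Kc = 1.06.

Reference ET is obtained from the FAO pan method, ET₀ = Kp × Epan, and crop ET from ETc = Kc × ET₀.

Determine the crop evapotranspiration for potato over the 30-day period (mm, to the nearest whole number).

ET₀ = 0.66 × 5.1 = 3.3660 mm/d
ETc = Kc × ET₀ = 1.06 × 3.3660 = 3.5680 mm/d
Over 30 days: 3.5680 × 30 = 107.040 mm

107 mm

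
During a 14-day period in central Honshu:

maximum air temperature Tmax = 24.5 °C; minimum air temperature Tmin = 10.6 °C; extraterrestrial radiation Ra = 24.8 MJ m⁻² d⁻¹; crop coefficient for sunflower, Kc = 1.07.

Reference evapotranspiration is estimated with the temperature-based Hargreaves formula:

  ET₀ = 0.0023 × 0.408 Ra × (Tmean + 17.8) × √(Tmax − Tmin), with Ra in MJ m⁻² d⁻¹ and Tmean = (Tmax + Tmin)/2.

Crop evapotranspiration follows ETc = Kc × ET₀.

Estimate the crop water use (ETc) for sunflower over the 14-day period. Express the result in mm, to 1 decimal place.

Tmean = (24.5 + 10.6)/2 = 17.55 °C
0.408 Ra = 0.408 × 24.8 = 10.1184 mm/d equivalent
ET₀ = 0.0023 × 10.1184 × (17.55 + 17.8) × √13.9 = 0.0023 × 10.1184 × 35.35 × 3.7283 = 3.0672 mm/d
ETc = Kc × ET₀ = 1.07 × 3.0672 = 3.2819 mm/d
Over 14 days: 3.2819 × 14 = 45.947 mm

45.9 mm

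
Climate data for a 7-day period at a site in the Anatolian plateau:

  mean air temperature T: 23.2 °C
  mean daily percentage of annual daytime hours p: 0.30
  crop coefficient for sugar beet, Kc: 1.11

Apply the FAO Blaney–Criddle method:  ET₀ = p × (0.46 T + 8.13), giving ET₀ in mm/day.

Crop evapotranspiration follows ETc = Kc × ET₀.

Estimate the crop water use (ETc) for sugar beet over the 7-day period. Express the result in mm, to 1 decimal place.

43.8 mm

ET₀ = 0.30 × (0.46 × 23.2 + 8.13) = 0.30 × 18.802 = 5.6406 mm/d
ETc = Kc × ET₀ = 1.11 × 5.6406 = 6.2611 mm/d
Over 7 days: 6.2611 × 7 = 43.828 mm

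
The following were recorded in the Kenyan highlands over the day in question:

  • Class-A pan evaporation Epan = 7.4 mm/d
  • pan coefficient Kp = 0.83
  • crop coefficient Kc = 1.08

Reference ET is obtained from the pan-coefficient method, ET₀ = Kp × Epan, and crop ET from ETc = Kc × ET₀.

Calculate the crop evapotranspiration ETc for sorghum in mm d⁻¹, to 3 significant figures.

ET₀ = 0.83 × 7.4 = 6.1420 mm/d
ETc = Kc × ET₀ = 1.08 × 6.1420 = 6.6334 mm/d

6.63 mm d⁻¹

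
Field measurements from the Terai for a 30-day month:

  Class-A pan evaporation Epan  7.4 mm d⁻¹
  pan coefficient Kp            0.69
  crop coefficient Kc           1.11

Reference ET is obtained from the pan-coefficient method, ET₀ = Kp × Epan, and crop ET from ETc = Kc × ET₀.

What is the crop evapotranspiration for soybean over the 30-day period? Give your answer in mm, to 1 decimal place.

ET₀ = 0.69 × 7.4 = 5.1060 mm/d
ETc = Kc × ET₀ = 1.11 × 5.1060 = 5.6677 mm/d
Over 30 days: 5.6677 × 30 = 170.031 mm

170.0 mm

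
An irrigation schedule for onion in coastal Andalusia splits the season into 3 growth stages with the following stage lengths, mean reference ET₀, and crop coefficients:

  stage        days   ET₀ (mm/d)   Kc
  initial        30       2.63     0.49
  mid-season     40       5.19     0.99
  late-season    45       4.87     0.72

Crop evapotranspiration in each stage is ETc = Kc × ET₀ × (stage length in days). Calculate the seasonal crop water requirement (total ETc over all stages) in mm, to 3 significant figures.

402 mm

initial: 0.49 × 2.63 × 30 = 38.66 mm
mid-season: 0.99 × 5.19 × 40 = 205.52 mm
late-season: 0.72 × 4.87 × 45 = 157.79 mm
Seasonal total = 401.97 mm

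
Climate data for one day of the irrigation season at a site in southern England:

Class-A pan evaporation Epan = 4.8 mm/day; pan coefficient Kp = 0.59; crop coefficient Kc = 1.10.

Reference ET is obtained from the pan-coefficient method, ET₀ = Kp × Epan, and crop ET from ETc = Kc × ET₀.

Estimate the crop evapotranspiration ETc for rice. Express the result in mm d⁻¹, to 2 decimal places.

ET₀ = 0.59 × 4.8 = 2.8320 mm/d
ETc = Kc × ET₀ = 1.10 × 2.8320 = 3.1152 mm/d

3.12 mm d⁻¹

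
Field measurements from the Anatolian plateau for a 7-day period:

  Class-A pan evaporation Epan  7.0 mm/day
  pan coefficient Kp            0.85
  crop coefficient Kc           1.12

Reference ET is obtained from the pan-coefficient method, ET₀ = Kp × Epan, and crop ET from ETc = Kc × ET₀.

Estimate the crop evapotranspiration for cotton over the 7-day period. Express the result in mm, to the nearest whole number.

ET₀ = 0.85 × 7.0 = 5.9500 mm/d
ETc = Kc × ET₀ = 1.12 × 5.9500 = 6.6640 mm/d
Over 7 days: 6.6640 × 7 = 46.648 mm

47 mm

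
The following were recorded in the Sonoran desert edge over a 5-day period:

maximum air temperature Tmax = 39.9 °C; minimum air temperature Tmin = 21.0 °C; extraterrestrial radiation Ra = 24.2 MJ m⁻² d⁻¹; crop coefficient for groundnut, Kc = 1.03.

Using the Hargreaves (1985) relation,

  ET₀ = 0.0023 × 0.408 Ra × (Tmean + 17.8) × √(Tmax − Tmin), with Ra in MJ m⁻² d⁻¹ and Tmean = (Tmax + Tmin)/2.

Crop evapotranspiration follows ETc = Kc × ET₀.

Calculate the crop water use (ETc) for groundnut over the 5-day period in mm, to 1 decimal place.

24.5 mm

Tmean = (39.9 + 21.0)/2 = 30.45 °C
0.408 Ra = 0.408 × 24.2 = 9.8736 mm/d equivalent
ET₀ = 0.0023 × 9.8736 × (30.45 + 17.8) × √18.9 = 0.0023 × 9.8736 × 48.25 × 4.3474 = 4.7635 mm/d
ETc = Kc × ET₀ = 1.03 × 4.7635 = 4.9064 mm/d
Over 5 days: 4.9064 × 5 = 24.532 mm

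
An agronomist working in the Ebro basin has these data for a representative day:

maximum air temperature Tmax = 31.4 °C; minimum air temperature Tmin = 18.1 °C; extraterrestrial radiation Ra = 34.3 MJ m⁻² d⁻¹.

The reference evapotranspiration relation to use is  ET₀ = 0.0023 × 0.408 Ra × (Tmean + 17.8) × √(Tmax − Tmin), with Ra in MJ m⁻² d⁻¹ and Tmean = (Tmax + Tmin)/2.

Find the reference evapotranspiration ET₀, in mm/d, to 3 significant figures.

Tmean = (31.4 + 18.1)/2 = 24.75 °C
0.408 Ra = 0.408 × 34.3 = 13.9944 mm/d equivalent
ET₀ = 0.0023 × 13.9944 × (24.75 + 17.8) × √13.3 = 0.0023 × 13.9944 × 42.55 × 3.6469 = 4.9947 mm/d

4.99 mm/d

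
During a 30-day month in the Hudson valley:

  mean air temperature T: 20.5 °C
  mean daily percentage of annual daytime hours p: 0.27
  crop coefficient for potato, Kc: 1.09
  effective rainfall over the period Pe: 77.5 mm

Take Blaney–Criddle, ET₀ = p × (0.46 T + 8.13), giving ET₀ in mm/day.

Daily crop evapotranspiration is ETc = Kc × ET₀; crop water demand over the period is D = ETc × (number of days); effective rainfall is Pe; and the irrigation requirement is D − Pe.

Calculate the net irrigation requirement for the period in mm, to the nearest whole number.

ET₀ = 0.27 × (0.46 × 20.5 + 8.13) = 0.27 × 17.560 = 4.7412 mm/d
ETc = Kc × ET₀ = 1.09 × 4.7412 = 5.1679 mm/d
Crop demand D = ETc × 30 d = 5.1679 × 30 = 155.037 mm
D − Pe = 155.037 − 77.5 = 77.537 mm

78 mm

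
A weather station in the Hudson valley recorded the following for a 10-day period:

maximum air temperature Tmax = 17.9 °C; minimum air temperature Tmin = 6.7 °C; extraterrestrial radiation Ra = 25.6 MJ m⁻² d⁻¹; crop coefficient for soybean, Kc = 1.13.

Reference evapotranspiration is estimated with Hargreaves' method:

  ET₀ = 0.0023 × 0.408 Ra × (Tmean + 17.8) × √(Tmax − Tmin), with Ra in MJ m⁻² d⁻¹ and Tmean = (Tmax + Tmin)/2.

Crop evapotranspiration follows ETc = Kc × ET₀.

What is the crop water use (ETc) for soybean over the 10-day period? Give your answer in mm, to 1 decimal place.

27.3 mm

Tmean = (17.9 + 6.7)/2 = 12.30 °C
0.408 Ra = 0.408 × 25.6 = 10.4448 mm/d equivalent
ET₀ = 0.0023 × 10.4448 × (12.30 + 17.8) × √11.2 = 0.0023 × 10.4448 × 30.10 × 3.3466 = 2.4199 mm/d
ETc = Kc × ET₀ = 1.13 × 2.4199 = 2.7345 mm/d
Over 10 days: 2.7345 × 10 = 27.345 mm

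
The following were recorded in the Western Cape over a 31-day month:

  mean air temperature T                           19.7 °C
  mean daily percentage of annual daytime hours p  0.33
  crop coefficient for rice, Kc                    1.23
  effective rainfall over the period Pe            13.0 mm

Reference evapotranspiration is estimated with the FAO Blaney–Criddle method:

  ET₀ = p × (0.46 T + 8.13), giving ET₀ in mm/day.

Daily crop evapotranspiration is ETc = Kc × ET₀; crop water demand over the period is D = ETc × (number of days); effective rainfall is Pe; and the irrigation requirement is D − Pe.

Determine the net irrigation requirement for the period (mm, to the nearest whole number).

ET₀ = 0.33 × (0.46 × 19.7 + 8.13) = 0.33 × 17.192 = 5.6734 mm/d
ETc = Kc × ET₀ = 1.23 × 5.6734 = 6.9783 mm/d
Crop demand D = ETc × 31 d = 6.9783 × 31 = 216.327 mm
D − Pe = 216.327 − 13.0 = 203.327 mm

203 mm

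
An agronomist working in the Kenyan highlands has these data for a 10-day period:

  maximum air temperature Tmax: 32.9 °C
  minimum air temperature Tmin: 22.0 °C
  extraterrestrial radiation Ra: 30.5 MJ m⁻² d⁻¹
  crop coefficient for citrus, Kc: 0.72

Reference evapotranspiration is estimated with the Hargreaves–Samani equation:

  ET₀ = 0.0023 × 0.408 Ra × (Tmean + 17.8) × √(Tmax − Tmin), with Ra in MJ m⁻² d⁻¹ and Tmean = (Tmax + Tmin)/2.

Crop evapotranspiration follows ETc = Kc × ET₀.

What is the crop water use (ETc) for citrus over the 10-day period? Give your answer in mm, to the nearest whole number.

31 mm

Tmean = (32.9 + 22.0)/2 = 27.45 °C
0.408 Ra = 0.408 × 30.5 = 12.4440 mm/d equivalent
ET₀ = 0.0023 × 12.4440 × (27.45 + 17.8) × √10.9 = 0.0023 × 12.4440 × 45.25 × 3.3015 = 4.2758 mm/d
ETc = Kc × ET₀ = 0.72 × 4.2758 = 3.0786 mm/d
Over 10 days: 3.0786 × 10 = 30.786 mm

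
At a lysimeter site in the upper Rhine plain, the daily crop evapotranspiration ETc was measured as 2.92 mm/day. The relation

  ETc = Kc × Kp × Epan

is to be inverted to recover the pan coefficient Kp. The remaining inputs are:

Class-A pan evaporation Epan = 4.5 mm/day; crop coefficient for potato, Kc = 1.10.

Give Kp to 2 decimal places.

0.59

ETc = Kc × Kp × Epan  ⇒  Kp = ETc / (Kc × Epan)
Kp = 2.92 / (1.10 × 4.5) = 2.92 / 4.950 = 0.5899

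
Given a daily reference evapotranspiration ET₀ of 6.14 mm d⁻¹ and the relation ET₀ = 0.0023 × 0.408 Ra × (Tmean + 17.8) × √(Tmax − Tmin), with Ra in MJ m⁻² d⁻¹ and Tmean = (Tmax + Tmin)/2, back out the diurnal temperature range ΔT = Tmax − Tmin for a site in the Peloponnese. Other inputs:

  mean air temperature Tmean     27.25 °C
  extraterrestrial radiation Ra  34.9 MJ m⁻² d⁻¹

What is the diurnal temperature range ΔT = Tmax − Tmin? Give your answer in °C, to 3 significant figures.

√ΔT = ET₀ / [0.0023 × 0.408 × Ra × (Tmean+17.8)] = 6.14 / (0.0023 × 14.2392 × 45.05) = 4.1616
ΔT = 4.1616² = 17.319 °C

17.3 °C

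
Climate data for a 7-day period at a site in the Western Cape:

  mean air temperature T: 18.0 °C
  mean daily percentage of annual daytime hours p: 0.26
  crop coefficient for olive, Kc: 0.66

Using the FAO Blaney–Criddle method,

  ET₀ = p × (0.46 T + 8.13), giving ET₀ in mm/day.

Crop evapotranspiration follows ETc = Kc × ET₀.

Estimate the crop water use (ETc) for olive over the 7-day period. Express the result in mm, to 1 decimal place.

19.7 mm

ET₀ = 0.26 × (0.46 × 18.0 + 8.13) = 0.26 × 16.410 = 4.2666 mm/d
ETc = Kc × ET₀ = 0.66 × 4.2666 = 2.8160 mm/d
Over 7 days: 2.8160 × 7 = 19.712 mm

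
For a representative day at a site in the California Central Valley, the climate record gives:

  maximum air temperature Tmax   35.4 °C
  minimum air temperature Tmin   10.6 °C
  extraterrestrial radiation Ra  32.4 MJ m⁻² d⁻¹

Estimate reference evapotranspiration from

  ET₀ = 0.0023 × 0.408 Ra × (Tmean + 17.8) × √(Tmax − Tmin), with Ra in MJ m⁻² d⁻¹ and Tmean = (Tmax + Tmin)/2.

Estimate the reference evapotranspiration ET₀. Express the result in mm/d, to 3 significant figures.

6.18 mm/d

Tmean = (35.4 + 10.6)/2 = 23.00 °C
0.408 Ra = 0.408 × 32.4 = 13.2192 mm/d equivalent
ET₀ = 0.0023 × 13.2192 × (23.00 + 17.8) × √24.8 = 0.0023 × 13.2192 × 40.80 × 4.9800 = 6.1776 mm/d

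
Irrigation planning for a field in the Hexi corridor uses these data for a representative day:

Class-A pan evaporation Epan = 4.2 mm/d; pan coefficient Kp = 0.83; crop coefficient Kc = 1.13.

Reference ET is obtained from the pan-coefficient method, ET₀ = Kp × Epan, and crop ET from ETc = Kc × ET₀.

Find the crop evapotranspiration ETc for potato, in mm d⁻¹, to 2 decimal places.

3.94 mm d⁻¹

ET₀ = 0.83 × 4.2 = 3.4860 mm/d
ETc = Kc × ET₀ = 1.13 × 3.4860 = 3.9392 mm/d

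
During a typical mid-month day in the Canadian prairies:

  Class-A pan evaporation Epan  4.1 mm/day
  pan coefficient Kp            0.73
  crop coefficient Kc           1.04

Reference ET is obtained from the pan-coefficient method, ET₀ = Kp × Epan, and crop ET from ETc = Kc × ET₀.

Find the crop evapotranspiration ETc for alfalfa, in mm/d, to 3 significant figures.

ET₀ = 0.73 × 4.1 = 2.9930 mm/d
ETc = Kc × ET₀ = 1.04 × 2.9930 = 3.1127 mm/d

3.11 mm/d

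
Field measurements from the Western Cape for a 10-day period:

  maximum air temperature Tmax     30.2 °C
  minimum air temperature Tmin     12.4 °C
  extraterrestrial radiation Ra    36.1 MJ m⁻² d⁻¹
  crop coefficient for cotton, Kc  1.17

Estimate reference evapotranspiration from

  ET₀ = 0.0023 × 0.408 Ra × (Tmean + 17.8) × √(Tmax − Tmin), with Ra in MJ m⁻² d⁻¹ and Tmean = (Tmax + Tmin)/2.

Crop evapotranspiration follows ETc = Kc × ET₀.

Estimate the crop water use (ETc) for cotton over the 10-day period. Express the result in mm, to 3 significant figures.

65.4 mm

Tmean = (30.2 + 12.4)/2 = 21.30 °C
0.408 Ra = 0.408 × 36.1 = 14.7288 mm/d equivalent
ET₀ = 0.0023 × 14.7288 × (21.30 + 17.8) × √17.8 = 0.0023 × 14.7288 × 39.10 × 4.2190 = 5.5883 mm/d
ETc = Kc × ET₀ = 1.17 × 5.5883 = 6.5383 mm/d
Over 10 days: 6.5383 × 10 = 65.383 mm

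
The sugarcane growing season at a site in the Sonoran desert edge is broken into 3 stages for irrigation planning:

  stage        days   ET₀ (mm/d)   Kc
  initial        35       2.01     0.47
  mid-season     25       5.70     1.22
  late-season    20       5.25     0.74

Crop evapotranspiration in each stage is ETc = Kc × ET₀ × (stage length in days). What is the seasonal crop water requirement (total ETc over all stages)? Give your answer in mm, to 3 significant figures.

initial: 0.47 × 2.01 × 35 = 33.06 mm
mid-season: 1.22 × 5.70 × 25 = 173.85 mm
late-season: 0.74 × 5.25 × 20 = 77.70 mm
Seasonal total = 284.61 mm

285 mm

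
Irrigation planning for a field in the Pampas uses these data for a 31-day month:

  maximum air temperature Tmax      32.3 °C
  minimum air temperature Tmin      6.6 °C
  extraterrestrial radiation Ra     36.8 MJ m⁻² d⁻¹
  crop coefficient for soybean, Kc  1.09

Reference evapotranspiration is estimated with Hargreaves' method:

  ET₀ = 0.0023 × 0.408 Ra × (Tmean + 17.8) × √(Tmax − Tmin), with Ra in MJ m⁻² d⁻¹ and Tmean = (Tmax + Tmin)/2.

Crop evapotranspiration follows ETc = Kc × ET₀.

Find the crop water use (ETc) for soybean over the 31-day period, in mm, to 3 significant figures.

Tmean = (32.3 + 6.6)/2 = 19.45 °C
0.408 Ra = 0.408 × 36.8 = 15.0144 mm/d equivalent
ET₀ = 0.0023 × 15.0144 × (19.45 + 17.8) × √25.7 = 0.0023 × 15.0144 × 37.25 × 5.0695 = 6.5212 mm/d
ETc = Kc × ET₀ = 1.09 × 6.5212 = 7.1081 mm/d
Over 31 days: 7.1081 × 31 = 220.351 mm

220 mm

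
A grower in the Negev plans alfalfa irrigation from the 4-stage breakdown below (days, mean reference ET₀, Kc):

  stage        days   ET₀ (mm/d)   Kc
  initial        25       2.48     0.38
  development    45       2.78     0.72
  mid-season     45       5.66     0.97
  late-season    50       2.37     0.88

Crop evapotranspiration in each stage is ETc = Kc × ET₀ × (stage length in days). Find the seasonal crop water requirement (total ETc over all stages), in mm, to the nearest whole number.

465 mm

initial: 0.38 × 2.48 × 25 = 23.56 mm
development: 0.72 × 2.78 × 45 = 90.07 mm
mid-season: 0.97 × 5.66 × 45 = 247.06 mm
late-season: 0.88 × 2.37 × 50 = 104.28 mm
Seasonal total = 464.97 mm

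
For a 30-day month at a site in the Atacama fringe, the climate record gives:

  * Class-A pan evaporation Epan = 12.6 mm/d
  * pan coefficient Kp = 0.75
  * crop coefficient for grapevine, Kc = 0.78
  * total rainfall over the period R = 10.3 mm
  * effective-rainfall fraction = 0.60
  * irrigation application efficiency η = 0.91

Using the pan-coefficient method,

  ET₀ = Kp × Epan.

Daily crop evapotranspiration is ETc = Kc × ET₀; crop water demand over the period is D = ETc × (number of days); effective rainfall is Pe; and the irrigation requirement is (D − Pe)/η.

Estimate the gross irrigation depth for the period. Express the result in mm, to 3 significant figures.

ET₀ = 0.75 × 12.6 = 9.4500 mm/d
ETc = Kc × ET₀ = 0.78 × 9.4500 = 7.3710 mm/d
Crop demand D = ETc × 30 d = 7.3710 × 30 = 221.130 mm
Pe = 0.60 × 10.3 = 6.180 mm
D − Pe = 221.130 − 6.180 = 214.950 mm
Gross irrigation = 214.950 / 0.91 = 236.209 mm

236 mm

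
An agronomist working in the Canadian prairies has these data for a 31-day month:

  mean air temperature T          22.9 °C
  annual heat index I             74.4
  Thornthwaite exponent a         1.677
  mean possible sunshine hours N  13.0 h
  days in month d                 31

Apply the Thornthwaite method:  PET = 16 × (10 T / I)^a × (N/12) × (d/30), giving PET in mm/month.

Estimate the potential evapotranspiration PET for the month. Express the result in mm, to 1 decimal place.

10T/I = 10 × 22.9 / 74.4 = 3.0780
(10T/I)^a = 3.0780^1.677 = 6.5891
Uncorrected PET = 16 × 6.5891 = 105.426 mm
Correction = (N/12)(d/30) = (13.0/12)(31/30) = 1.1194
PET = 105.426 × 1.1194 = 118.014 mm/month

118.0 mm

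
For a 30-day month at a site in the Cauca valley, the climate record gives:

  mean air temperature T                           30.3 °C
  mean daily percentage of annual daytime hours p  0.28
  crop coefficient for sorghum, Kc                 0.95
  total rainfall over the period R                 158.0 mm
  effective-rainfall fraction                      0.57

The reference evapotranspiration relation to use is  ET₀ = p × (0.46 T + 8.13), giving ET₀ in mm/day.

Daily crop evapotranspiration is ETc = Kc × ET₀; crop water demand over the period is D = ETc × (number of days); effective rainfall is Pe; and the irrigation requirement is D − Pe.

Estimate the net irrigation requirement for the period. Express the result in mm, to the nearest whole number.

86 mm

ET₀ = 0.28 × (0.46 × 30.3 + 8.13) = 0.28 × 22.068 = 6.1790 mm/d
ETc = Kc × ET₀ = 0.95 × 6.1790 = 5.8701 mm/d
Crop demand D = ETc × 30 d = 5.8701 × 30 = 176.103 mm
Pe = 0.57 × 158.0 = 90.060 mm
D − Pe = 176.103 − 90.060 = 86.043 mm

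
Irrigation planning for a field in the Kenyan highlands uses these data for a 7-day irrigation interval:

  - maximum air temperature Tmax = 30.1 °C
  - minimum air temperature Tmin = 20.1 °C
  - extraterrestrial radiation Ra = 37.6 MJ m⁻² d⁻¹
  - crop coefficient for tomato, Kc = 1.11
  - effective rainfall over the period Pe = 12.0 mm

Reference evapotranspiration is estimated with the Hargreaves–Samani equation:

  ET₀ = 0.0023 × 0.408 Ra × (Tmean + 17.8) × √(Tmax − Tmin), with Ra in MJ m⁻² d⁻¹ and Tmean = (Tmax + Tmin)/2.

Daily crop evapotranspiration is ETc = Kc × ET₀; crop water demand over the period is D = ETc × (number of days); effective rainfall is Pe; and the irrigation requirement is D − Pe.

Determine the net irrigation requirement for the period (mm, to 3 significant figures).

Tmean = (30.1 + 20.1)/2 = 25.10 °C
0.408 Ra = 0.408 × 37.6 = 15.3408 mm/d equivalent
ET₀ = 0.0023 × 15.3408 × (25.10 + 17.8) × √10.0 = 0.0023 × 15.3408 × 42.90 × 3.1623 = 4.7867 mm/d
ETc = Kc × ET₀ = 1.11 × 4.7867 = 5.3132 mm/d
Crop demand D = ETc × 7 d = 5.3132 × 7 = 37.192 mm
D − Pe = 37.192 − 12.0 = 25.192 mm

25.2 mm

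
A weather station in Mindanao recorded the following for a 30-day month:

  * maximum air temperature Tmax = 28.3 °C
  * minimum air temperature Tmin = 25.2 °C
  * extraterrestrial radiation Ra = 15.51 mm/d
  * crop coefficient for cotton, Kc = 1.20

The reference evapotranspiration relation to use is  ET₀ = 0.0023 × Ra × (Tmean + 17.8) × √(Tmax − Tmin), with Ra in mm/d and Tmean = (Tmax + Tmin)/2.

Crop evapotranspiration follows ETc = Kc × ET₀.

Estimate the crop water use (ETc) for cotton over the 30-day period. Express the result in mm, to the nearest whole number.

101 mm

Tmean = (28.3 + 25.2)/2 = 26.75 °C
ET₀ = 0.0023 × 15.51 × (26.75 + 17.8) × √3.1 = 0.0023 × 15.51 × 44.55 × 1.7607 = 2.7982 mm/d
ETc = Kc × ET₀ = 1.20 × 2.7982 = 3.3578 mm/d
Over 30 days: 3.3578 × 30 = 100.734 mm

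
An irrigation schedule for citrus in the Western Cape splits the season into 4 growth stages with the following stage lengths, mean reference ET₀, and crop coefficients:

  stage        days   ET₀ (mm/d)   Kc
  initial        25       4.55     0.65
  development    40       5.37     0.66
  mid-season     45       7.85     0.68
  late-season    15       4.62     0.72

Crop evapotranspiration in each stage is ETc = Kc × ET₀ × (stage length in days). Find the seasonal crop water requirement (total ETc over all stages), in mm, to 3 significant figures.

506 mm

initial: 0.65 × 4.55 × 25 = 73.94 mm
development: 0.66 × 5.37 × 40 = 141.77 mm
mid-season: 0.68 × 7.85 × 45 = 240.21 mm
late-season: 0.72 × 4.62 × 15 = 49.90 mm
Seasonal total = 505.82 mm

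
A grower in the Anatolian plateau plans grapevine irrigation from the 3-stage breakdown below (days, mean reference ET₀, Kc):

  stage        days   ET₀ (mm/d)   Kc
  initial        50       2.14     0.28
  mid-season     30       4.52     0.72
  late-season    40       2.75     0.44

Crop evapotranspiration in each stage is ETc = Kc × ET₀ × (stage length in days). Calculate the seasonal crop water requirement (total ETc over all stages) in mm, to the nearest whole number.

176 mm

initial: 0.28 × 2.14 × 50 = 29.96 mm
mid-season: 0.72 × 4.52 × 30 = 97.63 mm
late-season: 0.44 × 2.75 × 40 = 48.40 mm
Seasonal total = 175.99 mm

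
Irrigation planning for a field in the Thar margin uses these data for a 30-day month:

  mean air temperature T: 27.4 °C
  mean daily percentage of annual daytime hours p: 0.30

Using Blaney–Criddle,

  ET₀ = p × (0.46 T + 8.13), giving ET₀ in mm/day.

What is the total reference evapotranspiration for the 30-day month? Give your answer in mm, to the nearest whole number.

187 mm

ET₀ = 0.30 × (0.46 × 27.4 + 8.13) = 0.30 × 20.734 = 6.2202 mm/d
Monthly total = 6.2202 × 30 = 186.606 mm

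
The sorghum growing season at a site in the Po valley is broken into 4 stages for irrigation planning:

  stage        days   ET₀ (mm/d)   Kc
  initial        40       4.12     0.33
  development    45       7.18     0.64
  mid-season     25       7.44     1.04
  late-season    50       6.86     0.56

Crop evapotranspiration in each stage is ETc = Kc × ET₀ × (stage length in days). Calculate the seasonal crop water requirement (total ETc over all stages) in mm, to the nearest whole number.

647 mm

initial: 0.33 × 4.12 × 40 = 54.38 mm
development: 0.64 × 7.18 × 45 = 206.78 mm
mid-season: 1.04 × 7.44 × 25 = 193.44 mm
late-season: 0.56 × 6.86 × 50 = 192.08 mm
Seasonal total = 646.68 mm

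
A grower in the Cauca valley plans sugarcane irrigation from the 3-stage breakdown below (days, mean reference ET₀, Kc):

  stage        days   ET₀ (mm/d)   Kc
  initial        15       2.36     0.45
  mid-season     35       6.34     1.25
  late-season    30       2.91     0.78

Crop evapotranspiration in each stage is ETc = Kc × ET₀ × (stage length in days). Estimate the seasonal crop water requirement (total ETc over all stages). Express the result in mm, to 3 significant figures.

361 mm

initial: 0.45 × 2.36 × 15 = 15.93 mm
mid-season: 1.25 × 6.34 × 35 = 277.38 mm
late-season: 0.78 × 2.91 × 30 = 68.09 mm
Seasonal total = 361.40 mm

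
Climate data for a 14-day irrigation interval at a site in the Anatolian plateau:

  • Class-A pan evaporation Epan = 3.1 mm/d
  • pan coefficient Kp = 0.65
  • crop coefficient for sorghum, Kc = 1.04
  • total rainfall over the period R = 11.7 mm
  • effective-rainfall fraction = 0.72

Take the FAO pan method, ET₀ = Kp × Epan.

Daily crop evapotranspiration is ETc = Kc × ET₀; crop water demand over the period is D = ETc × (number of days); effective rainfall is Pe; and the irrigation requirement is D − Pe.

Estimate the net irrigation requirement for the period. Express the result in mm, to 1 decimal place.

20.9 mm

ET₀ = 0.65 × 3.1 = 2.0150 mm/d
ETc = Kc × ET₀ = 1.04 × 2.0150 = 2.0956 mm/d
Crop demand D = ETc × 14 d = 2.0956 × 14 = 29.338 mm
Pe = 0.72 × 11.7 = 8.424 mm
D − Pe = 29.338 − 8.424 = 20.914 mm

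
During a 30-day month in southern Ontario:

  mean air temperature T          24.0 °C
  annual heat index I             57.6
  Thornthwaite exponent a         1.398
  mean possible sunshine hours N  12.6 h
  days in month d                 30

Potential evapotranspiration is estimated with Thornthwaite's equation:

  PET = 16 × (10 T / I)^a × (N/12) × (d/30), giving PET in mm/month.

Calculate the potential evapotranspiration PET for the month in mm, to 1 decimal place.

10T/I = 10 × 24.0 / 57.6 = 4.1667
(10T/I)^a = 4.1667^1.398 = 7.3531
Uncorrected PET = 16 × 7.3531 = 117.650 mm
Correction = (N/12)(d/30) = (12.6/12)(30/30) = 1.0500
PET = 117.650 × 1.0500 = 123.533 mm/month

123.5 mm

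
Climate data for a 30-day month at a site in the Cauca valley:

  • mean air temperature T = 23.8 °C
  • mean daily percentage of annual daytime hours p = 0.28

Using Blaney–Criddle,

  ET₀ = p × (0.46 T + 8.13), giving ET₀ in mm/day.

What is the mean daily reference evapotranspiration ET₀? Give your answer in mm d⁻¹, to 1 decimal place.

ET₀ = 0.28 × (0.46 × 23.8 + 8.13) = 0.28 × 19.078 = 5.3418 mm/d

5.3 mm d⁻¹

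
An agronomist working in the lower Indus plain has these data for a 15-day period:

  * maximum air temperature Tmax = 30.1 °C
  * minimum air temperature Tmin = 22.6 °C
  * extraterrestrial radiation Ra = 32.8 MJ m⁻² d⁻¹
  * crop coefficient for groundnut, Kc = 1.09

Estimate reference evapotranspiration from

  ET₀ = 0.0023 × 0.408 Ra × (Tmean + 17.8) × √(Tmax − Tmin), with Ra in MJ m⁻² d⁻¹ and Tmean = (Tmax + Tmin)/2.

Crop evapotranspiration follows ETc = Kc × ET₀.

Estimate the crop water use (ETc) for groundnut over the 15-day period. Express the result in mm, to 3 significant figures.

60.8 mm

Tmean = (30.1 + 22.6)/2 = 26.35 °C
0.408 Ra = 0.408 × 32.8 = 13.3824 mm/d equivalent
ET₀ = 0.0023 × 13.3824 × (26.35 + 17.8) × √7.5 = 0.0023 × 13.3824 × 44.15 × 2.7386 = 3.7215 mm/d
ETc = Kc × ET₀ = 1.09 × 3.7215 = 4.0564 mm/d
Over 15 days: 4.0564 × 15 = 60.846 mm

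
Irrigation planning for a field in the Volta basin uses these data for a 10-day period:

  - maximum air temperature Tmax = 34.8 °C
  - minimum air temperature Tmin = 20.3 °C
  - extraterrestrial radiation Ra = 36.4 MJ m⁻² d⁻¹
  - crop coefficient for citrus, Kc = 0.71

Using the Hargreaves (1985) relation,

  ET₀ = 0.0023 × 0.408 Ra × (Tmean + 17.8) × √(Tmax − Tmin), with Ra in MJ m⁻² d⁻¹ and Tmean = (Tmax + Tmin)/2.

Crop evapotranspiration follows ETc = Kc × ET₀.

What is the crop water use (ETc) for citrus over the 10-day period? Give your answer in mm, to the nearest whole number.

42 mm

Tmean = (34.8 + 20.3)/2 = 27.55 °C
0.408 Ra = 0.408 × 36.4 = 14.8512 mm/d equivalent
ET₀ = 0.0023 × 14.8512 × (27.55 + 17.8) × √14.5 = 0.0023 × 14.8512 × 45.35 × 3.8079 = 5.8986 mm/d
ETc = Kc × ET₀ = 0.71 × 5.8986 = 4.1880 mm/d
Over 10 days: 4.1880 × 10 = 41.880 mm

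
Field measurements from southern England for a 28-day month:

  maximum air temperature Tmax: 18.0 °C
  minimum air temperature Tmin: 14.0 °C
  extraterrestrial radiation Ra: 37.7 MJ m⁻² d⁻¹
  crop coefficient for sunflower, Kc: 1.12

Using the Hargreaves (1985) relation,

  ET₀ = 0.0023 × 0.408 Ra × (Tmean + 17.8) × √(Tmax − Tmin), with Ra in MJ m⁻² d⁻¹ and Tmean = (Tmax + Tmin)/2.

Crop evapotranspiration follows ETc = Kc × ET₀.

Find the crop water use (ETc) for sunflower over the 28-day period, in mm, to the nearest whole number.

75 mm

Tmean = (18.0 + 14.0)/2 = 16.00 °C
0.408 Ra = 0.408 × 37.7 = 15.3816 mm/d equivalent
ET₀ = 0.0023 × 15.3816 × (16.00 + 17.8) × √4.0 = 0.0023 × 15.3816 × 33.80 × 2.0000 = 2.3915 mm/d
ETc = Kc × ET₀ = 1.12 × 2.3915 = 2.6785 mm/d
Over 28 days: 2.6785 × 28 = 74.998 mm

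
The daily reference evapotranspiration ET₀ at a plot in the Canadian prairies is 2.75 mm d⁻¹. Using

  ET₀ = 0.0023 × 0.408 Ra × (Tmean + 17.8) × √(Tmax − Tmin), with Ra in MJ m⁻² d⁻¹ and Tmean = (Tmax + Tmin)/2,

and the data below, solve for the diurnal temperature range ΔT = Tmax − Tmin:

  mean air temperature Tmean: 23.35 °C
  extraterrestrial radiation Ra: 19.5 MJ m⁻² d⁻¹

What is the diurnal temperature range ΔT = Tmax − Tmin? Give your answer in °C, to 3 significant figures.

√ΔT = ET₀ / [0.0023 × 0.408 × Ra × (Tmean+17.8)] = 2.75 / (0.0023 × 7.9560 × 41.15) = 3.6521
ΔT = 3.6521² = 13.338 °C

13.3 °C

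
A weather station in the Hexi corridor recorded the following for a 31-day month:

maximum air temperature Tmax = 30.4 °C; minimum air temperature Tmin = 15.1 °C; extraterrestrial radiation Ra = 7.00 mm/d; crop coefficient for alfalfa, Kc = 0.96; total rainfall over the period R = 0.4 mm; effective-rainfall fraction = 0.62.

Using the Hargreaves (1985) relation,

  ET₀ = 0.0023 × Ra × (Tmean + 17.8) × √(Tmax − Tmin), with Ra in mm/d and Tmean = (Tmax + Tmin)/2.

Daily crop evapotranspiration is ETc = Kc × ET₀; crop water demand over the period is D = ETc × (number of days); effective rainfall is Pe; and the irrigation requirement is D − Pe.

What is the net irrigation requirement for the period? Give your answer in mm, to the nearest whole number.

Tmean = (30.4 + 15.1)/2 = 22.75 °C
ET₀ = 0.0023 × 7.00 × (22.75 + 17.8) × √15.3 = 0.0023 × 7.00 × 40.55 × 3.9115 = 2.5536 mm/d
ETc = Kc × ET₀ = 0.96 × 2.5536 = 2.4515 mm/d
Crop demand D = ETc × 31 d = 2.4515 × 31 = 75.997 mm
Pe = 0.62 × 0.4 = 0.248 mm
D − Pe = 75.997 − 0.248 = 75.749 mm

76 mm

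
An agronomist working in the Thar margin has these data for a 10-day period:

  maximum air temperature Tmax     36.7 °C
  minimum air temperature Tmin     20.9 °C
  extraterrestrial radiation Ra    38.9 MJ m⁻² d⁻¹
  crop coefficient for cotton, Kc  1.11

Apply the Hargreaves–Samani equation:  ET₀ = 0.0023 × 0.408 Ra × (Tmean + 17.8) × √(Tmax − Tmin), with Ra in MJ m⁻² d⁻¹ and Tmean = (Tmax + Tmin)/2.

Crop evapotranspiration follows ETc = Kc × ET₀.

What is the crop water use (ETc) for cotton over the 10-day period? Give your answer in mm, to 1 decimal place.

75.1 mm

Tmean = (36.7 + 20.9)/2 = 28.80 °C
0.408 Ra = 0.408 × 38.9 = 15.8712 mm/d equivalent
ET₀ = 0.0023 × 15.8712 × (28.80 + 17.8) × √15.8 = 0.0023 × 15.8712 × 46.60 × 3.9749 = 6.7616 mm/d
ETc = Kc × ET₀ = 1.11 × 6.7616 = 7.5054 mm/d
Over 10 days: 7.5054 × 10 = 75.054 mm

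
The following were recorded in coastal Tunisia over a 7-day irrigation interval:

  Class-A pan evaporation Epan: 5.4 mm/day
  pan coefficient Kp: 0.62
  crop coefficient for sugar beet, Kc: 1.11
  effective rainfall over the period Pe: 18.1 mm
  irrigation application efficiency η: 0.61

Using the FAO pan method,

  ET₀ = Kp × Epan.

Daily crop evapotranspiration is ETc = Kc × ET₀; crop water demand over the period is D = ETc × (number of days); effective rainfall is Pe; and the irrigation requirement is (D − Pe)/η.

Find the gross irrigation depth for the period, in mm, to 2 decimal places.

12.97 mm

ET₀ = 0.62 × 5.4 = 3.3480 mm/d
ETc = Kc × ET₀ = 1.11 × 3.3480 = 3.7163 mm/d
Crop demand D = ETc × 7 d = 3.7163 × 7 = 26.014 mm
D − Pe = 26.014 − 18.1 = 7.914 mm
Gross irrigation = 7.914 / 0.61 = 12.974 mm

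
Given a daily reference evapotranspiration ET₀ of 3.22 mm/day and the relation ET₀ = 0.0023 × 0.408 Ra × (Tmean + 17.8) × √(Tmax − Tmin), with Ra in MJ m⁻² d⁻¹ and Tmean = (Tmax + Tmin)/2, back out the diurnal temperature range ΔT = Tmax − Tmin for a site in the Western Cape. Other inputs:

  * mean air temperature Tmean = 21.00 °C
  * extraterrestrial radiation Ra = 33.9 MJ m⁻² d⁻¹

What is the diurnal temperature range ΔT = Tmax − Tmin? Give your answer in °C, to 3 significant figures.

6.81 °C

√ΔT = ET₀ / [0.0023 × 0.408 × Ra × (Tmean+17.8)] = 3.22 / (0.0023 × 13.8312 × 38.80) = 2.6088
ΔT = 2.6088² = 6.806 °C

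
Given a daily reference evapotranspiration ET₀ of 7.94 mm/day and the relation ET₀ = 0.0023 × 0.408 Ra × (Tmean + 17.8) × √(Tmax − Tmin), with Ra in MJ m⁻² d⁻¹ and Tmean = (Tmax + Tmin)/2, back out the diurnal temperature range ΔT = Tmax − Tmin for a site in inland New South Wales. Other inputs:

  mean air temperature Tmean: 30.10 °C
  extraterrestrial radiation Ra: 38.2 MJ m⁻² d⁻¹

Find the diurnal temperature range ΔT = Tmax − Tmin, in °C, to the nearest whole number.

21 °C

√ΔT = ET₀ / [0.0023 × 0.408 × Ra × (Tmean+17.8)] = 7.94 / (0.0023 × 15.5856 × 47.90) = 4.6242
ΔT = 4.6242² = 21.383 °C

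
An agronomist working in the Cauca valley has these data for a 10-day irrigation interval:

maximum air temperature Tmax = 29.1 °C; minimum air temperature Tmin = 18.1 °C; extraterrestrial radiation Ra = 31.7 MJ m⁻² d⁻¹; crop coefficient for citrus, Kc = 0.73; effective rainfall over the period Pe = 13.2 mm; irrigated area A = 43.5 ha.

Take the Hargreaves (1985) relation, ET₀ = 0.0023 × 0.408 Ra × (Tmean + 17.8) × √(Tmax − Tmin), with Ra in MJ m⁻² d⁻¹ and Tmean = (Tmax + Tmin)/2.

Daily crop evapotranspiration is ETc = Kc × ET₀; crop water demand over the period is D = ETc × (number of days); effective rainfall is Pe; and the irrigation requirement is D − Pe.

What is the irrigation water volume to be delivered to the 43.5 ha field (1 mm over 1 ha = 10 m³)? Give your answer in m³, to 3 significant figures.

7230 m³

Tmean = (29.1 + 18.1)/2 = 23.60 °C
0.408 Ra = 0.408 × 31.7 = 12.9336 mm/d equivalent
ET₀ = 0.0023 × 12.9336 × (23.60 + 17.8) × √11.0 = 0.0023 × 12.9336 × 41.40 × 3.3166 = 4.0845 mm/d
ETc = Kc × ET₀ = 0.73 × 4.0845 = 2.9817 mm/d
Crop demand D = ETc × 10 d = 2.9817 × 10 = 29.817 mm
D − Pe = 29.817 − 13.2 = 16.617 mm
Volume = 16.617 mm × 43.5 ha × 10 = 7228.4 m³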